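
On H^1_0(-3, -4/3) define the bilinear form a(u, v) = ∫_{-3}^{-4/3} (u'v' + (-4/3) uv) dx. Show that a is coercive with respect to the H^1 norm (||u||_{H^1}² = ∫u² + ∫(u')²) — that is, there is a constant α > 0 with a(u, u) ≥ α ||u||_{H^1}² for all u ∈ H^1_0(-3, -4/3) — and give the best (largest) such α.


α = (-100 + 27*π^2)/(3*(25 + 9*π^2))

Coercivity of a(·,·) on H^1_0(-3, -4/3) means a(u, u) ≥ α ||u||_{H^1}² for every u ∈ H^1_0.
The interval has length L = 5/3, and Poincaré/coercivity depend only on L. Here a(u, u) = ∫(u')² + (-4/3)·∫u².
Here c = -4/3 < 0 with |c| < (π/L)² = 9*π^2/25, so coercivity still holds. The condition a(u,u) ≥ α||u||_{H^1}² reads (1−α)∫(u')² ≥ (α−c)∫u². Any admissible α is ≤ 1 (rapidly oscillating u have ∫u²/∫(u')² → 0), and α = 1 would force 0 ≥ (1−c)∫u², impossible since c < 1; so 1−α > 0. By the sharp Poincaré inequality on H^1_0 of an interval of length L, ∫(u')² ≥ (π/L)²∫u² with equality for the first sine mode sin(π(x−x₀)/L) (x₀ the left endpoint), so the inequality holds for all u iff (1−α)(π/L)² ≥ α − c, i.e. α ≤ ((π/L)² + c)/((π/L)² + 1) = (1 + c(L/π)²)/(1 + (L/π)²). (Direct route, valid since c ≤ 0: Poincaré gives c∫u² ≥ c(L/π)²∫(u')², so a(u,u) ≥ (1 + c(L/π)²)∫(u')², while ||u||_{H^1}² ≤ (1 + (L/π)²)∫(u')²; dividing yields the same α.) With (π/L)² = 9*π^2/25 and c = -4/3, the largest admissible constant is α = ((π/L)² + c)/((π/L)² + 1).
Simplifying, α = (-100 + 27*π^2)/(3*(25 + 9*π^2)).


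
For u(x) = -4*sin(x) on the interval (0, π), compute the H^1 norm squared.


||u||_{H^1(0,π)}^2 = 16*π

u'(x) = -4*cos(x).
Expand u² and (u')² and integrate term by term on (0, π), using: for integers n ≥ 1, ∫_0^π sin²(nx) dx = ∫_0^π cos²(nx) dx = π/2; for n ≠ n', ∫_0^π sin(nx)sin(n'x) dx = ∫_0^π cos(nx)cos(n'x) dx = 0; and by product-to-sum, ∫_0^π sin(nx)cos(n'x) dx = ½∫_0^π [sin((n+n')x) + sin((n−n')x)] dx, which is 0 when n+n' is even and 2n/(n²−n'²) when n+n' is odd (it need not vanish on (0, π)).
  u² squared terms: (-4)²·∫sin(x)² dx = 16·π/2 = 8*π.
  So ∫_0^π u² dx = 8*π.
  (u')² squared terms: (-4)²·∫cos(x)² dx = 16·π/2 = 8*π.
  So ∫_0^π (u')² dx = 8*π.
||u||_{H^1}^2 = (8*π) + (8*π) = 16*π.


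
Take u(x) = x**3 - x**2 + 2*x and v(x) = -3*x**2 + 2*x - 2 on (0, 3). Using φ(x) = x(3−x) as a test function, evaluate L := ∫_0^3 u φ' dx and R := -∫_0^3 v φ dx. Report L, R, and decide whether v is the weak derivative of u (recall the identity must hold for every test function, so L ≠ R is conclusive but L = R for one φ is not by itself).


LHS = -639/20, RHS = 639/20. No, v is not the weak derivative of u.

u(x) = x**3 - x**2 + 2*x, classical derivative u'(x) = 3*x**2 - 2*x + 2.
φ(x) = x(3−x), so φ'(x) = 3 - 2*x.
Note φ(0) = φ(3) = 0, so the boundary term u·φ vanishes.
LHS = ∫_0^3 u(x) φ'(x) dx = ∫_0^3 (-2*x^4 + 5*x^3 - 7*x^2 + 6*x) dx. Term by term:
  ∫_0^3 -2*x^4 dx = -486/5;  ∫_0^3 5*x^3 dx = 405/4;  ∫_0^3 -7*x^2 dx = -63;
  ∫_0^3 6*x dx = 27.
Sum: -486/5 + 405/4 − 63 + 27 = -639/20.
So LHS = -639/20.
∫_0^3 v(x) φ(x) dx = ∫_0^3 (3*x^4 - 11*x^3 + 8*x^2 - 6*x) dx. Term by term:
  ∫_0^3 3*x^4 dx = 729/5;  ∫_0^3 -11*x^3 dx = -891/4;  ∫_0^3 8*x^2 dx = 72;
  ∫_0^3 -6*x dx = -27.
Sum: 729/5 − 891/4 + 72 − 27 = -639/20.
So RHS = -∫_0^3 v(x) φ(x) dx = 639/20.
LHS − RHS = -639/10 ≠ 0, so the identity fails.
(For a valid weak derivative the identity must hold for EVERY test function, in particular this one. The failure shows v is NOT the weak derivative of u.)
Correct weak derivative would be u'(x) = 3*x**2 - 2*x + 2.


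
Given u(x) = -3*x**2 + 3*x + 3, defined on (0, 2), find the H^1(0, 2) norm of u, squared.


||u||_{H^1}^2 = 288/5

The H^1 norm (squared) on an interval (0, L) is
  ||u||_{H^1}^2 = ∫_0^L u(x)^2 dx + ∫_0^L u'(x)^2 dx.
Compute u'(x) = 3 - 6*x.
Then u(x)^2 = 9*x**4 - 18*x**3 - 9*x**2 + 18*x + 9 and u'(x)^2 = 36*x**2 - 36*x + 9.
Integrate each monomial from 0 to 2 using ∫_0^2 c·x^n dx = c·2^(n+1)/(n+1):
  ∫_0^2 u(x)^2 dx = ∫_0^2 (9*x^4 - 18*x^3 - 9*x^2 + 18*x + 9) dx. Term by term:
    ∫_0^2 9*x^4 dx = 288/5;  ∫_0^2 -18*x^3 dx = -72;  ∫_0^2 -9*x^2 dx = -24;
    ∫_0^2 18*x dx = 36;  ∫_0^2 9 dx = 18.
  Sum: 288/5 − 72 − 24 + 36 + 18 = 78/5.
  ∫_0^2 u'(x)^2 dx = ∫_0^2 (36*x^2 - 36*x + 9) dx. Term by term:
    ∫_0^2 36*x^2 dx = 96;  ∫_0^2 -36*x dx = -72;  ∫_0^2 9 dx = 18.
  Sum: 96 − 72 + 18 = 42.
Adding: ||u||_{H^1}^2 = 78/5 + 42 = 288/5.


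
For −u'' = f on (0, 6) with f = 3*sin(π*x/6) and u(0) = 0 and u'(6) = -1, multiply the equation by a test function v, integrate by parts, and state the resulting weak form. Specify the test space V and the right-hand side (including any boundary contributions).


V = {v ∈ H^1(0, 6) : v(0) = 0} (test functions vanish at x = 0 where u is specified); weak form: ∫_0^6 u'v' dx = ∫_0^6 (3*sin(π*x/6)) v dx − v(6) for all v ∈ V.

Multiply both sides by a test function v and integrate from 0 to 6:
  ∫_0^6 −u''(x) v(x) dx = ∫_0^6 f(x) v(x) dx.
Integrate the LHS by parts once:
  ∫_0^6 −u'' v dx = −[u'(x) v(x)]_0^6 + ∫_0^6 u'(x) v'(x) dx.
Thus ∫_0^6 u'(x) v'(x) dx = ∫_0^6 f(x) v(x) dx + [u'(x) v(x)]_0^6.
Choose V so that boundary terms are either known or forced to vanish.
Mixed BC: u(0) = 0 (Dirichlet) and u'(6) = -1 (Neumann). Define V = {v ∈ H^1(0, 6) : v(0) = 0}. Then [u' v]_0^6 = u'(6)·v(6) − u'(0)·0 = − v(6).
Weak formulation: find u (satisfying any essential BC) such that ∫_0^6 u'(x) v'(x) dx = ∫_0^6 f v dx − v(6) for all v ∈ V (Dirichlet at 0 absorbed into V; Neumann datum at x = 6 contributes the boundary term).
Substituting f(x) = 3*sin(π*x/6), the right-hand side is ∫_0^6 (3*sin(π*x/6)) v dx − v(6).


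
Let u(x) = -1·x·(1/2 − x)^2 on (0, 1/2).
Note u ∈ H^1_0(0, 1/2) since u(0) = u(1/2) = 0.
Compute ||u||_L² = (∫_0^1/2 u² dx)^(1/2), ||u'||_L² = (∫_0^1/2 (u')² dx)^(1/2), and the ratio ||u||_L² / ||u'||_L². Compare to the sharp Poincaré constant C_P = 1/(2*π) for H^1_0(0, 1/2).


||u||_L² / ||u'||_L² = sqrt(14)/28 < C_P = 1/(2*π).

u(x) = -1·x·(1/2 − x)^2, so u'(x) = (1 - 6*x)*(2*x - 1)/4.
u(x) = -1·x·(1/2 − x)^2 vanishes at x = 0 and x = 1/2, so u ∈ H^1_0(0, 1/2). Differentiate via the product rule and integrate the resulting polynomials term by term.
  ∫_0^1/2 u² dx = ∫_0^1/2 (x^6 - 2*x^5 + 3*x^4/2 - x^3/2 + x^2/16) dx. Term by term:
    ∫_0^1/2 x^6 dx = 1/896;  ∫_0^1/2 -2*x^5 dx = -1/192;  ∫_0^1/2 3*x^4/2 dx = 3/320;
    ∫_0^1/2 -x^3/2 dx = -1/128;  ∫_0^1/2 x^2/16 dx = 1/384.
  Sum: 1/896 − 1/192 + 3/320 − 1/128 + 1/384 = 1/13440.
  ∫_0^1/2 (u')² dx = ∫_0^1/2 (9*x^4 - 12*x^3 + 11*x^2/2 - x + 1/16) dx. Term by term:
    ∫_0^1/2 9*x^4 dx = 9/160;  ∫_0^1/2 -12*x^3 dx = -3/16;  ∫_0^1/2 11*x^2/2 dx = 11/48;
    ∫_0^1/2 -x dx = -1/8;  ∫_0^1/2 1/16 dx = 1/32.
  Sum: 9/160 − 3/16 + 11/48 − 1/8 + 1/32 = 1/240.
∫_0^1/2 u² dx = 1/13440, so ||u||_L² = sqrt(210)/1680.
∫_0^1/2 (u')² dx = 1/240, so ||u'||_L² = sqrt(15)/60.
Ratio ||u||_L² / ||u'||_L² = sqrt(14)/28.
Sharp Poincaré constant on H^1_0(0, 1/2) is C_P = L/π = 1/(2*π), achieved by sin(2*π·x).
A polynomial bump cannot attain the sharp Poincaré constant (only the first sine eigenfunction does), so the ratio is strictly less than C_P, consistent with ||u||_L² ≤ C_P ||u'||_L².


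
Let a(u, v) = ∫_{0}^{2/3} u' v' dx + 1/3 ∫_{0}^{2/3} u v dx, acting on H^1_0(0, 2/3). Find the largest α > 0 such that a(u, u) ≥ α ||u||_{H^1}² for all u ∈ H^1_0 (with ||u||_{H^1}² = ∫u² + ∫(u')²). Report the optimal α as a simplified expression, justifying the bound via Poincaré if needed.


α = (4 + 27*π^2)/(3*(4 + 9*π^2))

Coercivity of a(·,·) on H^1_0(0, 2/3) means a(u, u) ≥ α ||u||_{H^1}² for every u ∈ H^1_0.
The interval has length L = 2/3, and Poincaré/coercivity depend only on L. Here a(u, u) = ∫(u')² + (1/3)·∫u².
Here 0 < c = 1/3 < 1. The condition a(u,u) ≥ α||u||_{H^1}² reads (1−α)∫(u')² ≥ (α−c)∫u². Any admissible α is ≤ 1 (rapidly oscillating u have ∫u²/∫(u')² → 0), and α = 1 would force 0 ≥ (1−c)∫u², impossible since c < 1; so 1−α > 0. By the sharp Poincaré inequality on H^1_0 of an interval of length L, ∫(u')² ≥ (π/L)²∫u² with equality for the first sine mode sin(π(x−x₀)/L) (x₀ the left endpoint), so the inequality holds for all u iff (1−α)(π/L)² ≥ α − c, i.e. α ≤ ((π/L)² + c)/((π/L)² + 1) = (1 + c(L/π)²)/(1 + (L/π)²). With (π/L)² = 9*π^2/4 and c = 1/3, the largest admissible constant is α = ((π/L)² + c)/((π/L)² + 1).
Simplifying, α = (4 + 27*π^2)/(3*(4 + 9*π^2)).


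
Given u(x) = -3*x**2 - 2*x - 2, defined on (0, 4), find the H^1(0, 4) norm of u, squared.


||u||_{H^1}^2 = 60128/15

The H^1 norm (squared) on an interval (0, L) is
  ||u||_{H^1}^2 = ∫_0^L u(x)^2 dx + ∫_0^L u'(x)^2 dx.
Compute u'(x) = -6*x - 2.
Then u(x)^2 = 9*x**4 + 12*x**3 + 16*x**2 + 8*x + 4 and u'(x)^2 = 36*x**2 + 24*x + 4.
Integrate each monomial from 0 to 4 using ∫_0^4 c·x^n dx = c·4^(n+1)/(n+1):
  ∫_0^4 u(x)^2 dx = ∫_0^4 (9*x^4 + 12*x^3 + 16*x^2 + 8*x + 4) dx. Term by term:
    ∫_0^4 9*x^4 dx = 9216/5;  ∫_0^4 12*x^3 dx = 768;  ∫_0^4 16*x^2 dx = 1024/3;
    ∫_0^4 8*x dx = 64;  ∫_0^4 4 dx = 16.
  Sum: 9216/5 + 768 + 1024/3 + 64 + 16 = 45488/15.
  ∫_0^4 u'(x)^2 dx = ∫_0^4 (36*x^2 + 24*x + 4) dx. Term by term:
    ∫_0^4 36*x^2 dx = 768;  ∫_0^4 24*x dx = 192;  ∫_0^4 4 dx = 16.
  Sum: 768 + 192 + 16 = 976.
Adding: ||u||_{H^1}^2 = 45488/15 + 976 = 60128/15.


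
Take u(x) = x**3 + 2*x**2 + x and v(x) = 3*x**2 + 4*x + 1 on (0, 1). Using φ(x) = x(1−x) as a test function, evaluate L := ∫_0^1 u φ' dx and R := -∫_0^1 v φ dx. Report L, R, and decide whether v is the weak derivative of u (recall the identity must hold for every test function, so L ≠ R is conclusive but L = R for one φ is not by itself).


LHS = -13/20, RHS = -13/20. Yes, v = u' weakly.

u(x) = x**3 + 2*x**2 + x, classical derivative u'(x) = 3*x**2 + 4*x + 1.
φ(x) = x(1−x), so φ'(x) = 1 - 2*x.
Note φ(0) = φ(1) = 0, so the boundary term u·φ vanishes.
LHS = ∫_0^1 u(x) φ'(x) dx = ∫_0^1 (-2*x^4 - 3*x^3 + x) dx. Term by term:
  ∫_0^1 -2*x^4 dx = -2/5;  ∫_0^1 -3*x^3 dx = -3/4;  ∫_0^1 x dx = 1/2.
Sum: -2/5 − 3/4 + 1/2 = -13/20.
So LHS = -13/20.
∫_0^1 v(x) φ(x) dx = ∫_0^1 (-3*x^4 - x^3 + 3*x^2 + x) dx. Term by term:
  ∫_0^1 -3*x^4 dx = -3/5;  ∫_0^1 -x^3 dx = -1/4;  ∫_0^1 3*x^2 dx = 1;
  ∫_0^1 x dx = 1/2.
Sum: -3/5 − 1/4 + 1 + 1/2 = 13/20.
So RHS = -∫_0^1 v(x) φ(x) dx = -13/20.
LHS = RHS, so the identity holds for this test φ.
Moreover u is smooth here and v(x) = u'(x) = 3*x**2 + 4*x + 1 pointwise, so the identity holds for every test function. Hence v is the weak derivative of u.


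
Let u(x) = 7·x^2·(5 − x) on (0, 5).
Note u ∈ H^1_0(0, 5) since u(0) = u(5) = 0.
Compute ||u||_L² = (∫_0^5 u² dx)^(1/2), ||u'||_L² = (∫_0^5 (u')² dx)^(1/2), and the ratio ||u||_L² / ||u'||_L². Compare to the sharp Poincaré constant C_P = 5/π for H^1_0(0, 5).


||u||_L² / ||u'||_L² = 5*sqrt(14)/14 < C_P = 5/π.

u(x) = 7·x^2·(5 − x), so u'(x) = 7*x*(10 - 3*x).
u(x) = 7·x^2·(5 − x) vanishes at x = 0 and x = 5, so u ∈ H^1_0(0, 5). Differentiate via the product rule and integrate the resulting polynomials term by term.
  ∫_0^5 u² dx = ∫_0^5 (49*x^6 - 490*x^5 + 1225*x^4) dx. Term by term:
    ∫_0^5 49*x^6 dx = 546875;  ∫_0^5 -490*x^5 dx = -3828125/3;  ∫_0^5 1225*x^4 dx = 765625.
  Sum: 546875 − 3828125/3 + 765625 = 109375/3.
  ∫_0^5 (u')² dx = ∫_0^5 (441*x^4 - 2940*x^3 + 4900*x^2) dx. Term by term:
    ∫_0^5 441*x^4 dx = 275625;  ∫_0^5 -2940*x^3 dx = -459375;  ∫_0^5 4900*x^2 dx = 612500/3.
  Sum: 275625 − 459375 + 612500/3 = 61250/3.
∫_0^5 u² dx = 109375/3, so ||u||_L² = 125*sqrt(21)/3.
∫_0^5 (u')² dx = 61250/3, so ||u'||_L² = 175*sqrt(6)/3.
Ratio ||u||_L² / ||u'||_L² = 5*sqrt(14)/14.
Sharp Poincaré constant on H^1_0(0, 5) is C_P = L/π = 5/π, achieved by sin(π/5·x).
A polynomial bump cannot attain the sharp Poincaré constant (only the first sine eigenfunction does), so the ratio is strictly less than C_P, consistent with ||u||_L² ≤ C_P ||u'||_L².


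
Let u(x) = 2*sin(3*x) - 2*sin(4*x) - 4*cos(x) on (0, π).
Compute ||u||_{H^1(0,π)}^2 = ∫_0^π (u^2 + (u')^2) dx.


||u||_{H^1(0,π)}^2 = 256/15 + 70*π

u'(x) = 4*sin(x) + 6*cos(3*x) - 8*cos(4*x).
Expand u² and (u')² and integrate term by term on (0, π), using: for integers n ≥ 1, ∫_0^π sin²(nx) dx = ∫_0^π cos²(nx) dx = π/2; for n ≠ n', ∫_0^π sin(nx)sin(n'x) dx = ∫_0^π cos(nx)cos(n'x) dx = 0; and by product-to-sum, ∫_0^π sin(nx)cos(n'x) dx = ½∫_0^π [sin((n+n')x) + sin((n−n')x)] dx, which is 0 when n+n' is even and 2n/(n²−n'²) when n+n' is odd (it need not vanish on (0, π)).
  u² squared terms: (-4)²·∫cos(x)² dx = 16·π/2 = 8*π;  (-2)²·∫sin(4x)² dx = 4·π/2 = 2*π;  (2)²·∫sin(3x)² dx = 4·π/2 = 2*π.
  u² cross terms: 2·(-4)·(-2)·∫cos(x)·sin(4x) dx = 16·(8/15) = 128/15;  2·(-4)·(2)·∫cos(x)·sin(3x) dx = -16·(0) = 0;  2·(-2)·(2)·∫sin(4x)·sin(3x) dx = -8·(0) = 0.
  So ∫_0^π u² dx = 8*π + 2*π + 2*π + 128/15 + 0 + 0 = 128/15 + 12*π.
  (u')² squared terms: (-8)²·∫cos(4x)² dx = 64·π/2 = 32*π;  (4)²·∫sin(x)² dx = 16·π/2 = 8*π;  (6)²·∫cos(3x)² dx = 36·π/2 = 18*π.
  (u')² cross terms: 2·(-8)·(4)·∫cos(4x)·sin(x) dx = -64·(-2/15) = 128/15;  2·(-8)·(6)·∫cos(4x)·cos(3x) dx = -96·(0) = 0;  2·(4)·(6)·∫sin(x)·cos(3x) dx = 48·(0) = 0.
  So ∫_0^π (u')² dx = 32*π + 8*π + 18*π + 128/15 + 0 + 0 = 128/15 + 58*π.
||u||_{H^1}^2 = (128/15 + 12*π) + (128/15 + 58*π) = 256/15 + 70*π.


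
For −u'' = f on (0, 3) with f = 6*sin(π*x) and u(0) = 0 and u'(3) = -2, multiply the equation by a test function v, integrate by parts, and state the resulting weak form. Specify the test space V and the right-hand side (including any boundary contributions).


V = {v ∈ H^1(0, 3) : v(0) = 0} (test functions vanish at x = 0 where u is specified); weak form: ∫_0^3 u'v' dx = ∫_0^3 (6*sin(π*x)) v dx − 2·v(3) for all v ∈ V.

Multiply both sides by a test function v and integrate from 0 to 3:
  ∫_0^3 −u''(x) v(x) dx = ∫_0^3 f(x) v(x) dx.
Integrate the LHS by parts once:
  ∫_0^3 −u'' v dx = −[u'(x) v(x)]_0^3 + ∫_0^3 u'(x) v'(x) dx.
Thus ∫_0^3 u'(x) v'(x) dx = ∫_0^3 f(x) v(x) dx + [u'(x) v(x)]_0^3.
Choose V so that boundary terms are either known or forced to vanish.
Mixed BC: u(0) = 0 (Dirichlet) and u'(3) = -2 (Neumann). Define V = {v ∈ H^1(0, 3) : v(0) = 0}. Then [u' v]_0^3 = u'(3)·v(3) − u'(0)·0 = − 2·v(3).
Weak formulation: find u (satisfying any essential BC) such that ∫_0^3 u'(x) v'(x) dx = ∫_0^3 f v dx − 2·v(3) for all v ∈ V (Dirichlet at 0 absorbed into V; Neumann datum at x = 3 contributes the boundary term).
Substituting f(x) = 6*sin(π*x), the right-hand side is ∫_0^3 (6*sin(π*x)) v dx − 2·v(3).


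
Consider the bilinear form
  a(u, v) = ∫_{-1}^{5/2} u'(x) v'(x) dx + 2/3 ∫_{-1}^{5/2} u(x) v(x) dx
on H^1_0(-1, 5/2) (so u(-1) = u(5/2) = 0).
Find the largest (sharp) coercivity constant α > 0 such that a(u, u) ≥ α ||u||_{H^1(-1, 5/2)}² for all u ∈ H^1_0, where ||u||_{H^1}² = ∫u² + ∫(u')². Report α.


α = 2*(49 + 6*π^2)/(3*(4*π^2 + 49))

Coercivity of a(·,·) on H^1_0(-1, 5/2) means a(u, u) ≥ α ||u||_{H^1}² for every u ∈ H^1_0.
The interval has length L = 7/2, and Poincaré/coercivity depend only on L. Here a(u, u) = ∫(u')² + (2/3)·∫u².
Here 0 < c = 2/3 < 1. The condition a(u,u) ≥ α||u||_{H^1}² reads (1−α)∫(u')² ≥ (α−c)∫u². Any admissible α is ≤ 1 (rapidly oscillating u have ∫u²/∫(u')² → 0), and α = 1 would force 0 ≥ (1−c)∫u², impossible since c < 1; so 1−α > 0. By the sharp Poincaré inequality on H^1_0 of an interval of length L, ∫(u')² ≥ (π/L)²∫u² with equality for the first sine mode sin(π(x−x₀)/L) (x₀ the left endpoint), so the inequality holds for all u iff (1−α)(π/L)² ≥ α − c, i.e. α ≤ ((π/L)² + c)/((π/L)² + 1) = (1 + c(L/π)²)/(1 + (L/π)²). With (π/L)² = 4*π^2/49 and c = 2/3, the largest admissible constant is α = ((π/L)² + c)/((π/L)² + 1).
Simplifying, α = 2*(49 + 6*π^2)/(3*(4*π^2 + 49)).


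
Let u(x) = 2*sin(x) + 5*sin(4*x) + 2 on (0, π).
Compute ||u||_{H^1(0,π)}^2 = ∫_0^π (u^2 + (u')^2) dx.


||u||_{H^1(0,π)}^2 = 16 + 441*π/2

u'(x) = 2*cos(x) + 20*cos(4*x).
Expand u² and (u')² and integrate term by term on (0, π), using: for integers n ≥ 1, ∫_0^π sin²(nx) dx = ∫_0^π cos²(nx) dx = π/2; for n ≠ n', ∫_0^π sin(nx)sin(n'x) dx = ∫_0^π cos(nx)cos(n'x) dx = 0; and by product-to-sum, ∫_0^π sin(nx)cos(n'x) dx = ½∫_0^π [sin((n+n')x) + sin((n−n')x)] dx, which is 0 when n+n' is even and 2n/(n²−n'²) when n+n' is odd (it need not vanish on (0, π)). For the constant mode: ∫_0^π 1 dx = π, ∫_0^π cos(nx) dx = 0, ∫_0^π sin(nx) dx = (1−(−1)^n)/n.
  u² squared terms: (2)²·∫1 dx = 4·π = 4*π;  (2)²·∫sin(x)² dx = 4·π/2 = 2*π;  (5)²·∫sin(4x)² dx = 25·π/2 = 25*π/2.
  u² cross terms: 2·(2)·(2)·∫1·sin(x) dx = 8·(2) = 16;  2·(2)·(5)·∫1·sin(4x) dx = 20·(0) = 0;  2·(2)·(5)·∫sin(x)·sin(4x) dx = 20·(0) = 0.
  So ∫_0^π u² dx = 4*π + 2*π + 25*π/2 + 16 + 0 + 0 = 16 + 37*π/2.
  (u')² squared terms: (2)²·∫cos(x)² dx = 4·π/2 = 2*π;  (20)²·∫cos(4x)² dx = 400·π/2 = 200*π.
  (u')² cross terms: 2·(2)·(20)·∫cos(x)·cos(4x) dx = 80·(0) = 0.
  So ∫_0^π (u')² dx = 2*π + 200*π + 0 = 202*π.
||u||_{H^1}^2 = (16 + 37*π/2) + (202*π) = 16 + 441*π/2.


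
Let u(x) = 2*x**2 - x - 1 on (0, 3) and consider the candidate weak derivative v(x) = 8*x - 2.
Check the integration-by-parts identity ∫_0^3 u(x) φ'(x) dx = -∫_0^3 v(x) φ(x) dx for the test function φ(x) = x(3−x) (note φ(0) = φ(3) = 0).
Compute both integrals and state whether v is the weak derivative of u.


LHS = -45/2, RHS = -45. No, v is not the weak derivative of u.

u(x) = 2*x**2 - x - 1, classical derivative u'(x) = 4*x - 1.
φ(x) = x(3−x), so φ'(x) = 3 - 2*x.
Note φ(0) = φ(3) = 0, so the boundary term u·φ vanishes.
LHS = ∫_0^3 u(x) φ'(x) dx = ∫_0^3 (-4*x^3 + 8*x^2 - x - 3) dx. Term by term:
  ∫_0^3 -4*x^3 dx = -81;  ∫_0^3 8*x^2 dx = 72;  ∫_0^3 -x dx = -9/2;
  ∫_0^3 -3 dx = -9.
Sum: -81 + 72 − 9/2 − 9 = -45/2.
So LHS = -45/2.
∫_0^3 v(x) φ(x) dx = ∫_0^3 (-8*x^3 + 26*x^2 - 6*x) dx. Term by term:
  ∫_0^3 -8*x^3 dx = -162;  ∫_0^3 26*x^2 dx = 234;  ∫_0^3 -6*x dx = -27.
Sum: -162 + 234 − 27 = 45.
So RHS = -∫_0^3 v(x) φ(x) dx = -45.
LHS − RHS = 45/2 ≠ 0, so the identity fails.
(For a valid weak derivative the identity must hold for EVERY test function, in particular this one. The failure shows v is NOT the weak derivative of u.)
Correct weak derivative would be u'(x) = 4*x - 1.


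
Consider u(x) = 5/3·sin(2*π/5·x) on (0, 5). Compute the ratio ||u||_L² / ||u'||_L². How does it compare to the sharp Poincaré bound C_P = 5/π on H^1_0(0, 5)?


||u||_L² / ||u'||_L² = 5/(2*π) < C_P = 5/π.

u(x) = 5/3·sin(2*π/5·x), so u'(x) = 2*π*cos(2*π*x/5)/3.
Writing u(x) = A·sin(kπx/L) with A = 5/3 and k = 2, use ∫_0^L sin²(kπx/L) dx = L/2 and ∫_0^L cos²(kπx/L) dx = L/2.
u² = 25/9·sin²(2*π/5·x) and (u')² = 4*π^2/9·cos²(2*π/5·x), and each of sin², cos² integrates to L/2 = 5/2 over (0, 5).
∫_0^5 u² dx = 125/18, so ||u||_L² = 5*sqrt(10)/6.
∫_0^5 (u')² dx = 10*π^2/9, so ||u'||_L² = sqrt(10)*π/3.
Ratio ||u||_L² / ||u'||_L² = 5/(2*π).
Sharp Poincaré constant on H^1_0(0, 5) is C_P = L/π = 5/π, achieved by sin(π/5·x).
This is the k = 2 harmonic; the ratio L/(kπ) is strictly less than C_P = L/π, consistent with the sharp inequality ||u||_L² ≤ C_P ||u'||_L².


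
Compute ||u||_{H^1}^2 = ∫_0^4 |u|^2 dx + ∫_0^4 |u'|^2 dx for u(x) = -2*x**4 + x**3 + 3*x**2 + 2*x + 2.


||u||_{H^1}^2 = 50336096/315

The H^1 norm (squared) on an interval (0, L) is
  ||u||_{H^1}^2 = ∫_0^L u(x)^2 dx + ∫_0^L u'(x)^2 dx.
Compute u'(x) = -8*x**3 + 3*x**2 + 6*x + 2.
Then u(x)^2 = 4*x**8 - 4*x**7 - 11*x**6 - 2*x**5 + 5*x**4 + 16*x**3 + 16*x**2 + 8*x + 4 and u'(x)^2 = 64*x**6 - 48*x**5 - 87*x**4 + 4*x**3 + 48*x**2 + 24*x + 4.
Integrate each monomial from 0 to 4 using ∫_0^4 c·x^n dx = c·4^(n+1)/(n+1):
  ∫_0^4 u(x)^2 dx = ∫_0^4 (4*x^8 - 4*x^7 - 11*x^6 - 2*x^5 + 5*x^4 + 16*x^3 + 16*x^2 + 8*x + 4) dx. Term by term:
    ∫_0^4 4*x^8 dx = 1048576/9;  ∫_0^4 -4*x^7 dx = -32768;  ∫_0^4 -11*x^6 dx = -180224/7;
    ∫_0^4 -2*x^5 dx = -4096/3;  ∫_0^4 5*x^4 dx = 1024;  ∫_0^4 16*x^3 dx = 1024;
    ∫_0^4 16*x^2 dx = 1024/3;  ∫_0^4 8*x dx = 64;  ∫_0^4 4 dx = 16.
  Sum: 1048576/9 − 32768 − 180224/7 − 4096/3 + 1024 + 1024 + 1024/3 + 64 + 16 = 3723184/63.
  ∫_0^4 u'(x)^2 dx = ∫_0^4 (64*x^6 - 48*x^5 - 87*x^4 + 4*x^3 + 48*x^2 + 24*x + 4) dx. Term by term:
    ∫_0^4 64*x^6 dx = 1048576/7;  ∫_0^4 -48*x^5 dx = -32768;  ∫_0^4 -87*x^4 dx = -89088/5;
    ∫_0^4 4*x^3 dx = 256;  ∫_0^4 48*x^2 dx = 1024;  ∫_0^4 24*x dx = 192;
    ∫_0^4 4 dx = 16.
  Sum: 1048576/7 − 32768 − 89088/5 + 256 + 1024 + 192 + 16 = 3524464/35.
Adding: ||u||_{H^1}^2 = 3723184/63 + 3524464/35 = 50336096/315.


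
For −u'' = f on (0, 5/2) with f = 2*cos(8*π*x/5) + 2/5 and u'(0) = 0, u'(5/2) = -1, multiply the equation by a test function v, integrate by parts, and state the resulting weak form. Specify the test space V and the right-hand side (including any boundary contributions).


V = H^1(0, 5/2) (v unrestricted at boundary; u is determined up to an additive constant); weak form: ∫_0^5/2 u'v' dx = ∫_0^5/2 (2*cos(8*π*x/5) + 2/5) v dx − v(5/2) for all v ∈ V.

Multiply both sides by a test function v and integrate from 0 to 5/2:
  ∫_0^5/2 −u''(x) v(x) dx = ∫_0^5/2 f(x) v(x) dx.
Integrate the LHS by parts once:
  ∫_0^5/2 −u'' v dx = −[u'(x) v(x)]_0^5/2 + ∫_0^5/2 u'(x) v'(x) dx.
Thus ∫_0^5/2 u'(x) v'(x) dx = ∫_0^5/2 f(x) v(x) dx + [u'(x) v(x)]_0^5/2.
Choose V so that boundary terms are either known or forced to vanish.
u has inhomogeneous Neumann u'(0) = 0, u'(5/2) = -1. [u' v]_0^5/2 = (-1)·v(5/2) − (0)·v(0) = − v(5/2). Take V = H^1(0, 5/2); boundary term becomes part of RHS.
Weak formulation: find u (satisfying any essential BC) such that ∫_0^5/2 u'(x) v'(x) dx = ∫_0^5/2 f v dx − v(5/2) for all v ∈ V (Neumann data are natural BCs: they enter the RHS as boundary terms).
Substituting f(x) = 2*cos(8*π*x/5) + 2/5, the right-hand side is ∫_0^5/2 (2*cos(8*π*x/5) + 2/5) v dx − v(5/2).
Compatibility check (pure Neumann): taking v ≡ 1 ∈ V gives 0 = ∫_0^5/2 f dx + (-1) − (0), i.e. ∫_0^5/2 f dx must equal u'(0) − u'(5/2) = 1. Indeed ∫_0^5/2 (2*cos(8*π*x/5) + 2/5) dx = 1, so the data are compatible. The solution is then unique only up to an additive constant (fix it e.g. by requiring ∫_0^5/2 u dx = 0).


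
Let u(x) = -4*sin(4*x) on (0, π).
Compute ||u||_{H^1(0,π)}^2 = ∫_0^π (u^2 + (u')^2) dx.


||u||_{H^1(0,π)}^2 = 136*π

u'(x) = -16*cos(4*x).
Expand u² and (u')² and integrate term by term on (0, π), using: for integers n ≥ 1, ∫_0^π sin²(nx) dx = ∫_0^π cos²(nx) dx = π/2; for n ≠ n', ∫_0^π sin(nx)sin(n'x) dx = ∫_0^π cos(nx)cos(n'x) dx = 0; and by product-to-sum, ∫_0^π sin(nx)cos(n'x) dx = ½∫_0^π [sin((n+n')x) + sin((n−n')x)] dx, which is 0 when n+n' is even and 2n/(n²−n'²) when n+n' is odd (it need not vanish on (0, π)).
  u² squared terms: (-4)²·∫sin(4x)² dx = 16·π/2 = 8*π.
  So ∫_0^π u² dx = 8*π.
  (u')² squared terms: (-16)²·∫cos(4x)² dx = 256·π/2 = 128*π.
  So ∫_0^π (u')² dx = 128*π.
||u||_{H^1}^2 = (8*π) + (128*π) = 136*π.


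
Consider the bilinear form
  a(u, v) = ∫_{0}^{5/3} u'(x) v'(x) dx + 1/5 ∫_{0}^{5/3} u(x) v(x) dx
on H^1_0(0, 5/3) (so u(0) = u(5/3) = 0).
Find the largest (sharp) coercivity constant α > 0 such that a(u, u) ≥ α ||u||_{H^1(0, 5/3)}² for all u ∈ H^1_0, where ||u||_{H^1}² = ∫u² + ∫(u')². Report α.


α = (5 + 9*π^2)/(25 + 9*π^2)

Coercivity of a(·,·) on H^1_0(0, 5/3) means a(u, u) ≥ α ||u||_{H^1}² for every u ∈ H^1_0.
The interval has length L = 5/3, and Poincaré/coercivity depend only on L. Here a(u, u) = ∫(u')² + (1/5)·∫u².
Here 0 < c = 1/5 < 1. The condition a(u,u) ≥ α||u||_{H^1}² reads (1−α)∫(u')² ≥ (α−c)∫u². Any admissible α is ≤ 1 (rapidly oscillating u have ∫u²/∫(u')² → 0), and α = 1 would force 0 ≥ (1−c)∫u², impossible since c < 1; so 1−α > 0. By the sharp Poincaré inequality on H^1_0 of an interval of length L, ∫(u')² ≥ (π/L)²∫u² with equality for the first sine mode sin(π(x−x₀)/L) (x₀ the left endpoint), so the inequality holds for all u iff (1−α)(π/L)² ≥ α − c, i.e. α ≤ ((π/L)² + c)/((π/L)² + 1) = (1 + c(L/π)²)/(1 + (L/π)²). With (π/L)² = 9*π^2/25 and c = 1/5, the largest admissible constant is α = ((π/L)² + c)/((π/L)² + 1).
Simplifying, α = (5 + 9*π^2)/(25 + 9*π^2).


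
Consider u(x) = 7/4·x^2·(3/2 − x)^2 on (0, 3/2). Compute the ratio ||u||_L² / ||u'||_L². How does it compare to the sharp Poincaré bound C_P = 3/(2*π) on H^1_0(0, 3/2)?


||u||_L² / ||u'||_L² = sqrt(3)/4 < C_P = 3/(2*π).

u(x) = 7/4·x^2·(3/2 − x)^2, so u'(x) = 7*x*(2*x - 3)*(4*x - 3)/8.
u(x) = 7/4·x^2·(3/2 − x)^2 vanishes at x = 0 and x = 3/2, so u ∈ H^1_0(0, 3/2). Differentiate via the product rule and integrate the resulting polynomials term by term.
  ∫_0^3/2 u² dx = ∫_0^3/2 (49*x^8/16 - 147*x^7/8 + 1323*x^6/32 - 1323*x^5/32 + 3969*x^4/256) dx. Term by term:
    ∫_0^3/2 49*x^8/16 dx = 107163/8192;  ∫_0^3/2 -147*x^7/8 dx = -964467/16384;  ∫_0^3/2 1323*x^6/32 dx = 413343/4096;
    ∫_0^3/2 -1323*x^5/32 dx = -321489/4096;  ∫_0^3/2 3969*x^4/256 dx = 964467/40960.
  Sum: 107163/8192 − 964467/16384 + 413343/4096 − 321489/4096 + 964467/40960 = 15309/81920.
  ∫_0^3/2 (u')² dx = ∫_0^3/2 (49*x^6 - 441*x^5/2 + 5733*x^4/16 - 3969*x^3/16 + 3969*x^2/64) dx. Term by term:
    ∫_0^3/2 49*x^6 dx = 15309/128;  ∫_0^3/2 -441*x^5/2 dx = -107163/256;  ∫_0^3/2 5733*x^4/16 dx = 1393119/2560;
    ∫_0^3/2 -3969*x^3/16 dx = -321489/1024;  ∫_0^3/2 3969*x^2/64 dx = 35721/512.
  Sum: 15309/128 − 107163/256 + 1393119/2560 − 321489/1024 + 35721/512 = 5103/5120.
∫_0^3/2 u² dx = 15309/81920, so ||u||_L² = 27*sqrt(105)/640.
∫_0^3/2 (u')² dx = 5103/5120, so ||u'||_L² = 27*sqrt(35)/160.
Ratio ||u||_L² / ||u'||_L² = sqrt(3)/4.
Sharp Poincaré constant on H^1_0(0, 3/2) is C_P = L/π = 3/(2*π), achieved by sin(2*π/3·x).
A polynomial bump cannot attain the sharp Poincaré constant (only the first sine eigenfunction does), so the ratio is strictly less than C_P, consistent with ||u||_L² ≤ C_P ||u'||_L².


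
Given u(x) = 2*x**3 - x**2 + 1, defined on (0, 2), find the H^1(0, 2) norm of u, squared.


||u||_{H^1}^2 = 20434/105

The H^1 norm (squared) on an interval (0, L) is
  ||u||_{H^1}^2 = ∫_0^L u(x)^2 dx + ∫_0^L u'(x)^2 dx.
Compute u'(x) = 6*x**2 - 2*x.
Then u(x)^2 = 4*x**6 - 4*x**5 + x**4 + 4*x**3 - 2*x**2 + 1 and u'(x)^2 = 36*x**4 - 24*x**3 + 4*x**2.
Integrate each monomial from 0 to 2 using ∫_0^2 c·x^n dx = c·2^(n+1)/(n+1):
  ∫_0^2 u(x)^2 dx = ∫_0^2 (4*x^6 - 4*x^5 + x^4 + 4*x^3 - 2*x^2 + 1) dx. Term by term:
    ∫_0^2 4*x^6 dx = 512/7;  ∫_0^2 -4*x^5 dx = -128/3;  ∫_0^2 x^4 dx = 32/5;
    ∫_0^2 4*x^3 dx = 16;  ∫_0^2 -2*x^2 dx = -16/3;  ∫_0^2 1 dx = 2.
  Sum: 512/7 − 128/3 + 32/5 + 16 − 16/3 + 2 = 1734/35.
  ∫_0^2 u'(x)^2 dx = ∫_0^2 (36*x^4 - 24*x^3 + 4*x^2) dx. Term by term:
    ∫_0^2 36*x^4 dx = 1152/5;  ∫_0^2 -24*x^3 dx = -96;  ∫_0^2 4*x^2 dx = 32/3.
  Sum: 1152/5 − 96 + 32/3 = 2176/15.
Adding: ||u||_{H^1}^2 = 1734/35 + 2176/15 = 20434/105.


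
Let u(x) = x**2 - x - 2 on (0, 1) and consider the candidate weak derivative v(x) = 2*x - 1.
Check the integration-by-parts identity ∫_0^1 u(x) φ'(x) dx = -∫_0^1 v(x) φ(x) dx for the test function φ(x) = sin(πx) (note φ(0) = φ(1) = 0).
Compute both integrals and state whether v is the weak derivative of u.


LHS = 0, RHS = 0. Yes, v = u' weakly.

u(x) = x**2 - x - 2, classical derivative u'(x) = 2*x - 1.
φ(x) = sin(πx), so φ'(x) = π*cos(π*x).
Note φ(0) = φ(1) = 0, so the boundary term u·φ vanishes.
LHS = ∫_0^1 u(x) φ'(x) dx = ∫_0^1 (π*x^2*cos(π*x) - π*x*cos(π*x) - 2*π*cos(π*x)) dx. Term by term:
  ∫_0^1 -2*π*cos(π*x) dx = 0;  ∫_0^1 π*x^2*cos(π*x) dx = -2/π;  ∫_0^1 -π*x*cos(π*x) dx = 2/π.
Sum: 0 − 2/π + 2/π = 0.
So LHS = 0.
∫_0^1 v(x) φ(x) dx = ∫_0^1 (2*x*sin(π*x) - sin(π*x)) dx. Term by term:
  ∫_0^1 -sin(π*x) dx = -2/π;  ∫_0^1 2*x*sin(π*x) dx = 2/π.
Sum: -2/π + 2/π = 0.
So RHS = -∫_0^1 v(x) φ(x) dx = 0.
LHS = RHS, so the identity holds for this test φ.
Moreover u is smooth here and v(x) = u'(x) = 2*x - 1 pointwise, so the identity holds for every test function. Hence v is the weak derivative of u.


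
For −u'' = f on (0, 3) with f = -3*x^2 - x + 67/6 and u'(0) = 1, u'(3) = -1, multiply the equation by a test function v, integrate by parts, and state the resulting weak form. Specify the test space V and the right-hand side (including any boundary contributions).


V = H^1(0, 3) (v unrestricted at boundary; u is determined up to an additive constant); weak form: ∫_0^3 u'v' dx = ∫_0^3 (-3*x^2 - x + 67/6) v dx − v(3) − v(0) for all v ∈ V.

Multiply both sides by a test function v and integrate from 0 to 3:
  ∫_0^3 −u''(x) v(x) dx = ∫_0^3 f(x) v(x) dx.
Integrate the LHS by parts once:
  ∫_0^3 −u'' v dx = −[u'(x) v(x)]_0^3 + ∫_0^3 u'(x) v'(x) dx.
Thus ∫_0^3 u'(x) v'(x) dx = ∫_0^3 f(x) v(x) dx + [u'(x) v(x)]_0^3.
Choose V so that boundary terms are either known or forced to vanish.
u has inhomogeneous Neumann u'(0) = 1, u'(3) = -1. [u' v]_0^3 = (-1)·v(3) − (1)·v(0) = − v(3) − v(0). Take V = H^1(0, 3); boundary term becomes part of RHS.
Weak formulation: find u (satisfying any essential BC) such that ∫_0^3 u'(x) v'(x) dx = ∫_0^3 f v dx − v(3) − v(0) for all v ∈ V (Neumann data are natural BCs: they enter the RHS as boundary terms).
Substituting f(x) = -3*x^2 - x + 67/6, the right-hand side is ∫_0^3 (-3*x^2 - x + 67/6) v dx − v(3) − v(0).
Compatibility check (pure Neumann): taking v ≡ 1 ∈ V gives 0 = ∫_0^3 f dx + (-1) − (1), i.e. ∫_0^3 f dx must equal u'(0) − u'(3) = 2. Indeed ∫_0^3 (-3*x^2 - x + 67/6) dx = 2, so the data are compatible. The solution is then unique only up to an additive constant (fix it e.g. by requiring ∫_0^3 u dx = 0).


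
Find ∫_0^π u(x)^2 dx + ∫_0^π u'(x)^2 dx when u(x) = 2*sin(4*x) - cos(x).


||u||_{H^1(0,π)}^2 = -64/15 + 35*π

u'(x) = sin(x) + 8*cos(4*x).
Expand u² and (u')² and integrate term by term on (0, π), using: for integers n ≥ 1, ∫_0^π sin²(nx) dx = ∫_0^π cos²(nx) dx = π/2; for n ≠ n', ∫_0^π sin(nx)sin(n'x) dx = ∫_0^π cos(nx)cos(n'x) dx = 0; and by product-to-sum, ∫_0^π sin(nx)cos(n'x) dx = ½∫_0^π [sin((n+n')x) + sin((n−n')x)] dx, which is 0 when n+n' is even and 2n/(n²−n'²) when n+n' is odd (it need not vanish on (0, π)).
  u² squared terms: (-1)²·∫cos(x)² dx = 1·π/2 = π/2;  (2)²·∫sin(4x)² dx = 4·π/2 = 2*π.
  u² cross terms: 2·(-1)·(2)·∫cos(x)·sin(4x) dx = -4·(8/15) = -32/15.
  So ∫_0^π u² dx = π/2 + 2*π − 32/15 = -32/15 + 5*π/2.
  (u')² squared terms: (8)²·∫cos(4x)² dx = 64·π/2 = 32*π;  (1)²·∫sin(x)² dx = 1·π/2 = π/2.
  (u')² cross terms: 2·(8)·(1)·∫cos(4x)·sin(x) dx = 16·(-2/15) = -32/15.
  So ∫_0^π (u')² dx = 32*π + π/2 − 32/15 = -32/15 + 65*π/2.
||u||_{H^1}^2 = (-32/15 + 5*π/2) + (-32/15 + 65*π/2) = -64/15 + 35*π.


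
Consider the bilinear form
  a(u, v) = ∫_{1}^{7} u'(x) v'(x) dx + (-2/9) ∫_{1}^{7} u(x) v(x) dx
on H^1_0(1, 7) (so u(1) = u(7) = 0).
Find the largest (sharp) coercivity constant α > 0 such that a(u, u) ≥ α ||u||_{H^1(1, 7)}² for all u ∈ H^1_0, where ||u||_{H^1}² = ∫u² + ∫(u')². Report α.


α = (-8 + π^2)/(π^2 + 36)

Coercivity of a(·,·) on H^1_0(1, 7) means a(u, u) ≥ α ||u||_{H^1}² for every u ∈ H^1_0.
The interval has length L = 6, and Poincaré/coercivity depend only on L. Here a(u, u) = ∫(u')² + (-2/9)·∫u².
Here c = -2/9 < 0 with |c| < (π/L)² = π^2/36, so coercivity still holds. The condition a(u,u) ≥ α||u||_{H^1}² reads (1−α)∫(u')² ≥ (α−c)∫u². Any admissible α is ≤ 1 (rapidly oscillating u have ∫u²/∫(u')² → 0), and α = 1 would force 0 ≥ (1−c)∫u², impossible since c < 1; so 1−α > 0. By the sharp Poincaré inequality on H^1_0 of an interval of length L, ∫(u')² ≥ (π/L)²∫u² with equality for the first sine mode sin(π(x−x₀)/L) (x₀ the left endpoint), so the inequality holds for all u iff (1−α)(π/L)² ≥ α − c, i.e. α ≤ ((π/L)² + c)/((π/L)² + 1) = (1 + c(L/π)²)/(1 + (L/π)²). (Direct route, valid since c ≤ 0: Poincaré gives c∫u² ≥ c(L/π)²∫(u')², so a(u,u) ≥ (1 + c(L/π)²)∫(u')², while ||u||_{H^1}² ≤ (1 + (L/π)²)∫(u')²; dividing yields the same α.) With (π/L)² = π^2/36 and c = -2/9, the largest admissible constant is α = ((π/L)² + c)/((π/L)² + 1).
Simplifying, α = (-8 + π^2)/(π^2 + 36).


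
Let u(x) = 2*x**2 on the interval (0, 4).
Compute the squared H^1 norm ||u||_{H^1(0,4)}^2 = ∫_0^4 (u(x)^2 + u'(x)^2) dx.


||u||_{H^1}^2 = 17408/15

The H^1 norm (squared) on an interval (0, L) is
  ||u||_{H^1}^2 = ∫_0^L u(x)^2 dx + ∫_0^L u'(x)^2 dx.
Compute u'(x) = 4*x.
Then u(x)^2 = 4*x**4 and u'(x)^2 = 16*x**2.
Integrate each monomial from 0 to 4 using ∫_0^4 c·x^n dx = c·4^(n+1)/(n+1):
  ∫_0^4 u(x)^2 dx = ∫_0^4 (4*x^4) dx. Term by term:
    ∫_0^4 4*x^4 dx = 4096/5.
  ∫_0^4 u'(x)^2 dx = ∫_0^4 (16*x^2) dx. Term by term:
    ∫_0^4 16*x^2 dx = 1024/3.
Adding: ||u||_{H^1}^2 = 4096/5 + 1024/3 = 17408/15.


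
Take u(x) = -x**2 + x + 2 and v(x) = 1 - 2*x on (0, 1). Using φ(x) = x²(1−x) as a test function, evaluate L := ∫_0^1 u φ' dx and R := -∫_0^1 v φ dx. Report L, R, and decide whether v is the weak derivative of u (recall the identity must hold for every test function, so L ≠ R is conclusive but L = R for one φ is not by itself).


LHS = 1/60, RHS = 1/60. Yes, v = u' weakly.

u(x) = -x**2 + x + 2, classical derivative u'(x) = 1 - 2*x.
φ(x) = x²(1−x), so φ'(x) = x*(2 - 3*x).
Note φ(0) = φ(1) = 0, so the boundary term u·φ vanishes.
LHS = ∫_0^1 u(x) φ'(x) dx = ∫_0^1 (3*x^4 - 5*x^3 - 4*x^2 + 4*x) dx. Term by term:
  ∫_0^1 3*x^4 dx = 3/5;  ∫_0^1 -5*x^3 dx = -5/4;  ∫_0^1 -4*x^2 dx = -4/3;
  ∫_0^1 4*x dx = 2.
Sum: 3/5 − 5/4 − 4/3 + 2 = 1/60.
So LHS = 1/60.
∫_0^1 v(x) φ(x) dx = ∫_0^1 (2*x^4 - 3*x^3 + x^2) dx. Term by term:
  ∫_0^1 2*x^4 dx = 2/5;  ∫_0^1 -3*x^3 dx = -3/4;  ∫_0^1 x^2 dx = 1/3.
Sum: 2/5 − 3/4 + 1/3 = -1/60.
So RHS = -∫_0^1 v(x) φ(x) dx = 1/60.
LHS = RHS, so the identity holds for this test φ.
Moreover u is smooth here and v(x) = u'(x) = 1 - 2*x pointwise, so the identity holds for every test function. Hence v is the weak derivative of u.


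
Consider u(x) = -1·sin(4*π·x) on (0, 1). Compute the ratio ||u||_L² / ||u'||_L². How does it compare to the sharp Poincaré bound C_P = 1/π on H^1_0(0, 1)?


||u||_L² / ||u'||_L² = 1/(4*π) < C_P = 1/π.

u(x) = -1·sin(4*π·x), so u'(x) = -4*π*cos(4*π*x).
Writing u(x) = A·sin(kπx/L) with A = -1 and k = 4, use ∫_0^L sin²(kπx/L) dx = L/2 and ∫_0^L cos²(kπx/L) dx = L/2.
u² = 1·sin²(4*π·x) and (u')² = 16*π^2·cos²(4*π·x), and each of sin², cos² integrates to L/2 = 1/2 over (0, 1).
∫_0^1 u² dx = 1/2, so ||u||_L² = sqrt(2)/2.
∫_0^1 (u')² dx = 8*π^2, so ||u'||_L² = 2*sqrt(2)*π.
Ratio ||u||_L² / ||u'||_L² = 1/(4*π).
Sharp Poincaré constant on H^1_0(0, 1) is C_P = L/π = 1/π, achieved by sin(π·x).
This is the k = 4 harmonic; the ratio L/(kπ) is strictly less than C_P = L/π, consistent with the sharp inequality ||u||_L² ≤ C_P ||u'||_L².


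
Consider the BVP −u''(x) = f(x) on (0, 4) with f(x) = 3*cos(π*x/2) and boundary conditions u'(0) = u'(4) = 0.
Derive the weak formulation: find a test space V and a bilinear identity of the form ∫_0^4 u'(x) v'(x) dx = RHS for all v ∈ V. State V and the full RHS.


V = H^1(0, 4) (no boundary constraint on v; u is determined up to an additive constant); weak form: ∫_0^4 u'v' dx = ∫_0^4 (3*cos(π*x/2)) v dx for all v ∈ V.

Multiply both sides by a test function v and integrate from 0 to 4:
  ∫_0^4 −u''(x) v(x) dx = ∫_0^4 f(x) v(x) dx.
Integrate the LHS by parts once:
  ∫_0^4 −u'' v dx = −[u'(x) v(x)]_0^4 + ∫_0^4 u'(x) v'(x) dx.
Thus ∫_0^4 u'(x) v'(x) dx = ∫_0^4 f(x) v(x) dx + [u'(x) v(x)]_0^4.
Choose V so that boundary terms are either known or forced to vanish.
u has homogeneous Neumann: u'(0) = u'(4) = 0. So [u' v]_0^4 = 0·v(4) − 0·v(0) = 0 for any v; take V = H^1(0, 4).
Weak formulation: find u (satisfying any essential BC) such that ∫_0^4 u'(x) v'(x) dx = ∫_0^4 f v dx for all v ∈ V (homogeneous Neumann, so boundary terms vanish).
Substituting f(x) = 3*cos(π*x/2), the right-hand side is ∫_0^4 (3*cos(π*x/2)) v dx.
Compatibility check (pure Neumann): taking v ≡ 1 ∈ V gives 0 = ∫_0^4 f dx + (0) − (0), i.e. ∫_0^4 f dx must equal u'(0) − u'(4) = 0. Indeed ∫_0^4 (3*cos(π*x/2)) dx = 0, so the data are compatible. The solution is then unique only up to an additive constant (fix it e.g. by requiring ∫_0^4 u dx = 0).


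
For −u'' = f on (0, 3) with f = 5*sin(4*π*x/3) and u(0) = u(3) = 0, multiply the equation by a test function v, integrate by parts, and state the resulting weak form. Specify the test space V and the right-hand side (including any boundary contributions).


V = H^1_0(0, 3) (so v(0) = v(3) = 0); weak form: ∫_0^3 u'v' dx = ∫_0^3 (5*sin(4*π*x/3)) v dx for all v ∈ V.

Multiply both sides by a test function v and integrate from 0 to 3:
  ∫_0^3 −u''(x) v(x) dx = ∫_0^3 f(x) v(x) dx.
Integrate the LHS by parts once:
  ∫_0^3 −u'' v dx = −[u'(x) v(x)]_0^3 + ∫_0^3 u'(x) v'(x) dx.
Thus ∫_0^3 u'(x) v'(x) dx = ∫_0^3 f(x) v(x) dx + [u'(x) v(x)]_0^3.
Choose V so that boundary terms are either known or forced to vanish.
u is Dirichlet: u(0) = u(3) = 0. Let V = H^1_0(0, 3); then v(0) = v(3) = 0, and [u' v]_0^3 = 0.
Weak formulation: find u (satisfying any essential BC) such that ∫_0^3 u'(x) v'(x) dx = ∫_0^3 f v dx for all v ∈ V.
Substituting f(x) = 5*sin(4*π*x/3), the right-hand side is ∫_0^3 (5*sin(4*π*x/3)) v dx.


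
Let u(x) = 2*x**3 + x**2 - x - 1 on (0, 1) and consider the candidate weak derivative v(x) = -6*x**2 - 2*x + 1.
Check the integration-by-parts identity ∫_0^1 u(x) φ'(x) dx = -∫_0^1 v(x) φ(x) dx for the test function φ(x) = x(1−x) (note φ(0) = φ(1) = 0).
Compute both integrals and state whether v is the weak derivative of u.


LHS = -3/10, RHS = 3/10. No, v is not the weak derivative of u.

u(x) = 2*x**3 + x**2 - x - 1, classical derivative u'(x) = 6*x**2 + 2*x - 1.
φ(x) = x(1−x), so φ'(x) = 1 - 2*x.
Note φ(0) = φ(1) = 0, so the boundary term u·φ vanishes.
LHS = ∫_0^1 u(x) φ'(x) dx = ∫_0^1 (-4*x^4 + 3*x^2 + x - 1) dx. Term by term:
  ∫_0^1 -4*x^4 dx = -4/5;  ∫_0^1 3*x^2 dx = 1;  ∫_0^1 x dx = 1/2;
  ∫_0^1 -1 dx = -1.
Sum: -4/5 + 1 + 1/2 − 1 = -3/10.
So LHS = -3/10.
∫_0^1 v(x) φ(x) dx = ∫_0^1 (6*x^4 - 4*x^3 - 3*x^2 + x) dx. Term by term:
  ∫_0^1 6*x^4 dx = 6/5;  ∫_0^1 -4*x^3 dx = -1;  ∫_0^1 -3*x^2 dx = -1;
  ∫_0^1 x dx = 1/2.
Sum: 6/5 − 1 − 1 + 1/2 = -3/10.
So RHS = -∫_0^1 v(x) φ(x) dx = 3/10.
LHS − RHS = -3/5 ≠ 0, so the identity fails.
(For a valid weak derivative the identity must hold for EVERY test function, in particular this one. The failure shows v is NOT the weak derivative of u.)
Correct weak derivative would be u'(x) = 6*x**2 + 2*x - 1.


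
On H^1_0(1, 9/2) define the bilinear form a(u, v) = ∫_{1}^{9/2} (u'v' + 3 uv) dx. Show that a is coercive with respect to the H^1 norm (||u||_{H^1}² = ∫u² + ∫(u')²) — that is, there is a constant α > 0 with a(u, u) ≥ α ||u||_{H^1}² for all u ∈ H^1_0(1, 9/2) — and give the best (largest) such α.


α = 1

Coercivity of a(·,·) on H^1_0(1, 9/2) means a(u, u) ≥ α ||u||_{H^1}² for every u ∈ H^1_0.
The interval has length L = 7/2, and Poincaré/coercivity depend only on L. Here a(u, u) = ∫(u')² + (3)·∫u².
Here c = 3 ≥ 1, so a(u,u) = ∫(u')² + c∫u² ≥ ∫(u')² + ∫u² = ||u||_{H^1}², i.e. α = 1 works. No larger α is possible: a(u,u) ≥ α||u||_{H^1}² means (1−α)∫(u')² ≥ (α−c)∫u², and for the modes u_n = sin(nπ(x−x₀)/L) (x₀ the left endpoint) one has ∫u_n²/∫(u_n')² = (L/(nπ))² → 0, so a(u_n,u_n)/||u_n||_{H^1}² → 1. Hence the optimal constant is α = 1.
Therefore α = 1.
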